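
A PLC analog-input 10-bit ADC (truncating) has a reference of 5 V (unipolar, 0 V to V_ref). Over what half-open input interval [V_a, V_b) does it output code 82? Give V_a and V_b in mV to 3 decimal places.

LSB = 5/2^10 = 4.883 mV.
V_a = V_low + 82·LSB = 0.400391 V; V_b = V_low + 83·LSB = 0.405273 V.

[400.391 mV, 405.273 mV)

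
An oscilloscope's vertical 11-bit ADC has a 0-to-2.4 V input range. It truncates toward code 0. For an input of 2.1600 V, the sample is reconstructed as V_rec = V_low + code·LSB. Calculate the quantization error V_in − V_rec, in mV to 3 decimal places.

0.234 mV

LSB = 2.4/2^11 = 1.172 mV.
(V_in − V_low)/LSB = (2.1600 − 0)/0.00117187 = 1843.2000 → code 1843 (floor).
Reconstructed: 2.1597656 V.
Difference: 0.000234375 V → 0.234 mV.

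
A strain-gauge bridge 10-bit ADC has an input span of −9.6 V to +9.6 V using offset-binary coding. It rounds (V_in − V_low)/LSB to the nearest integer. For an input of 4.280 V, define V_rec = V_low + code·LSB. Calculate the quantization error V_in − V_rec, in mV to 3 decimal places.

5.000 mV

One LSB is 19.2 V / 1024 = 18.750 mV.
Scaled input = 740.2667 LSBs, so code = 740.
Reconstructed: 4.275 V.
V_in − V_rec = 0.005 V = 5.000 mV.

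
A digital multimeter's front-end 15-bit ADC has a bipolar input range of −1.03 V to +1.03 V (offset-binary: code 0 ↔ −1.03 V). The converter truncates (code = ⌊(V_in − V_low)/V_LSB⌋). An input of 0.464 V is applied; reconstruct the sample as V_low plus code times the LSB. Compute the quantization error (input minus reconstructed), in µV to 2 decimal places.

Step size: 2.06 V ÷ 2^15 = 62.87 µV.
(0.464 − (−1.03))/6.28662e-05 = 23764.7534; ⌊·⌋ gives code 23764.
Reconstructed: 0.46395264 V.
Error = 0.464 − 0.46395264 = 4.73633e-05 V = 47.36 µV.

47.36 µV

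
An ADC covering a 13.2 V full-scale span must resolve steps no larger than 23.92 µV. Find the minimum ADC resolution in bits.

Number of steps required ≥ 13.2 V / 23.92 µV = 551839.46.
Need 2^N ≥ 551839.46; 2^19 = 524288, 2^20 = 1048576.
Minimum N = 20.

20 bits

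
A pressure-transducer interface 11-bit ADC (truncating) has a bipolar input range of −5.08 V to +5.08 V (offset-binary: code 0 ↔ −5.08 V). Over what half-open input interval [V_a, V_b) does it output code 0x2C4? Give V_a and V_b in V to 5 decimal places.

[-1.56766 V, -1.56270 V)

LSB = 10.16/2^11 = 4.961 mV.
Code 0x2C4 = 708 decimal.
V_a = V_low + 708·LSB = -1.56766 V; V_b = V_low + 709·LSB = -1.5627 V.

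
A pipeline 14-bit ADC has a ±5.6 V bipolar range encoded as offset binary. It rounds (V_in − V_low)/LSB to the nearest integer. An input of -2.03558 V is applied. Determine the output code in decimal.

With 16384 levels over 11.2 V, one step is 0.684 mV.
(-2.03558 − (−5.6)) / 0.000683594 = 5214.237 LSBs.
Round → code 5214.

code 5214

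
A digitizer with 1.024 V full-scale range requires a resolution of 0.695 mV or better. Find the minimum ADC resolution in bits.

Number of steps required ≥ 1.024 V / 0.695 mV = 1473.38.
Need 2^N ≥ 1473.38; 2^10 = 1024, 2^11 = 2048.
Minimum N = 11.

11 bits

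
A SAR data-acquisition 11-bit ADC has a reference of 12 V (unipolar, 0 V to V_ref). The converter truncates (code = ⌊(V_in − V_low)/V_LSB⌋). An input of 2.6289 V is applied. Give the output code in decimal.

code 448

With 2048 levels over 12 V, one step is 5.859 mV.
(V_in − V_low)/LSB = (2.6289 − 0) / 0.00585938 = 448.666.
Floor → code 448.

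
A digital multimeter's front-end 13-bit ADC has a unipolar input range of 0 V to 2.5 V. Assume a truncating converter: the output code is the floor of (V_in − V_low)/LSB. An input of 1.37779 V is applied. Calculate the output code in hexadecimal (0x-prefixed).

LSB = 2.5 V / 8192 = 305.18 µV.
Input sits at 4514.742 steps above V_low.
So the output code is 4514.
In hexadecimal (0x-prefixed): 0x11A2.

code 0x11A2 (decimal 4514)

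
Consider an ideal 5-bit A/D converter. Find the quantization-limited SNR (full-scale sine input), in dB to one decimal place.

SNR ≈ 6.02·N + 1.76 dB = 6.02·5 + 1.76 = 31.86 dB.

31.9 dB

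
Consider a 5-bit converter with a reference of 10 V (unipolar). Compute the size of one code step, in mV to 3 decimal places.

312.500 mV

Full-scale span = 10 V.
LSB = 10 / 2^5 = 10 / 32 = 0.3125 V = 312.500 mV.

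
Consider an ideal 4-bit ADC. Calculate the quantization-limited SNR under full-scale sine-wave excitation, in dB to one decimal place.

SNR ≈ 6.02·N + 1.76 dB = 6.02·4 + 1.76 = 25.84 dB.

25.8 dB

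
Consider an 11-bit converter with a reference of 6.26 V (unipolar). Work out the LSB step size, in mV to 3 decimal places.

3.057 mV

Full-scale span = 6.26 V.
LSB = 6.26 / 2^11 = 6.26 / 2048 = 0.00305664 V = 3.057 mV.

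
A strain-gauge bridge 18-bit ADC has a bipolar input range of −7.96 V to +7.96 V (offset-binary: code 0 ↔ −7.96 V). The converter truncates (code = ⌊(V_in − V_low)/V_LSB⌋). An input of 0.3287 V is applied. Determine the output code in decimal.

code 136484

Full-scale span = 15.92 V; LSB = 15.92/2^18 = 60.73 µV.
(0.3287 − (−7.96)) / 6.073e-05 = 136484.483 LSBs.
So the output code is 136484.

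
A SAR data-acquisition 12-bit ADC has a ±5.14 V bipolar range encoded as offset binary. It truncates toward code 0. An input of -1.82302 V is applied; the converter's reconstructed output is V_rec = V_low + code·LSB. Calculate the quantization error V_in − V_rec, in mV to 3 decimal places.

LSB = 10.28/2^12 = 2.510 mV.
Scaled input = 1321.6294 LSBs, so code = 1321.
Reconstructed: -1.8245996 V.
V_in − V_rec = 0.00157961 V = 1.580 mV.

1.580 mV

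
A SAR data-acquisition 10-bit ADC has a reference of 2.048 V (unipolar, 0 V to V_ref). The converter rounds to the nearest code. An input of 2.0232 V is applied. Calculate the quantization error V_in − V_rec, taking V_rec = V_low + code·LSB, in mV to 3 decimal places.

Step size: 2.048 V ÷ 2^10 = 2.000 mV.
Scaled input = 1011.6000 LSBs, so code = 1012.
Code 1012 maps back to 0 + 1012×0.002 V = 2.024 V.
Error = 2.0232 − 2.024 = -0.0008 V = -0.800 mV.

-0.800 mV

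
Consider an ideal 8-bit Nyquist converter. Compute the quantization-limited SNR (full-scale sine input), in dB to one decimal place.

SNR ≈ 6.02·N + 1.76 dB = 6.02·8 + 1.76 = 49.92 dB.

49.9 dB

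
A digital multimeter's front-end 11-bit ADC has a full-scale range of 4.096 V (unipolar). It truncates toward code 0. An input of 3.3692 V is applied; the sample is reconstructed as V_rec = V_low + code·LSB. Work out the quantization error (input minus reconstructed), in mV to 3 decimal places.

One LSB is 4.096 V / 2048 = 2.000 mV.
(3.3692 − 0)/0.002 = 1684.6000; ⌊·⌋ gives code 1684.
Reconstructed: 3.368 V.
Difference: 0.0012 V → 1.200 mV.

1.200 mV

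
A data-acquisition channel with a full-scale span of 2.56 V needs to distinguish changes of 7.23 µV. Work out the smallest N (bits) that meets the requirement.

19 bits

Number of steps required ≥ 2.56 V / 7.23 µV = 354080.22.
Need 2^N ≥ 354080.22; 2^18 = 262144, 2^19 = 524288.
Minimum N = 19.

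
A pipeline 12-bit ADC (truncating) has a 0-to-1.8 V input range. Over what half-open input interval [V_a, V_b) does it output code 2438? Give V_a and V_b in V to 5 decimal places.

[1.07139 V, 1.07183 V)

LSB = 1.8/2^12 = 439.45 µV.
V_a = V_low + 2438·LSB = 1.07139 V; V_b = V_low + 2439·LSB = 1.07183 V.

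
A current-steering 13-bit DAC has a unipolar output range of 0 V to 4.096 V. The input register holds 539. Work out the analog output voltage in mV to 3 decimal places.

269.500 mV

LSB = 4.096 V / 2^13 = 0.500 mV.
V_out = 0 + 539 × 0.0005 V = 0.2695 V.
= 269.500 mV.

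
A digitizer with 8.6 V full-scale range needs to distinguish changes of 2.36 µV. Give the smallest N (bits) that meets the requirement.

Number of steps required ≥ 8.6 V / 2.36 µV = 3644067.80.
Need 2^N ≥ 3644067.80; 2^21 = 2097152, 2^22 = 4194304.
Minimum N = 22.

22 bits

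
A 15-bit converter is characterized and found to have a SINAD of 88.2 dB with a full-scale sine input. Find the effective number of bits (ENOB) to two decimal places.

ENOB = (SINAD − 1.76) / 6.02 = (88.2 − 1.76)/6.02 = 14.359.

14.36 bits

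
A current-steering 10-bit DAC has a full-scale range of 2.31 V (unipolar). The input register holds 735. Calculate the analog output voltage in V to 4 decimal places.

LSB = 2.31 V / 2^10 = 2.256 mV.
V_out = 0 + 735 × 0.00225586 V = 1.65806 V.

1.6581 V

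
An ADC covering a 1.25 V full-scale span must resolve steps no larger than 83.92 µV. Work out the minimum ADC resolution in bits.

Number of steps required ≥ 1.25 V / 83.92 µV = 14895.14.
Need 2^N ≥ 14895.14; 2^13 = 8192, 2^14 = 16384.
Minimum N = 14.

14 bits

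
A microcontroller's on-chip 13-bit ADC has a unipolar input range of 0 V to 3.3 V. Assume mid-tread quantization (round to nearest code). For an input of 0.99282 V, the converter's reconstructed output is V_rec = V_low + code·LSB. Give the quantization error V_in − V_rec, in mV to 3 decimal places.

-0.161 mV

One LSB is 3.3 V / 8192 = 402.83 µV.
Scaled input = 2464.6004 LSBs, so code = 2465.
Reconstructed: 0.99298096 V.
Error = 0.99282 − 0.99298096 = -0.000160957 V = -0.161 mV.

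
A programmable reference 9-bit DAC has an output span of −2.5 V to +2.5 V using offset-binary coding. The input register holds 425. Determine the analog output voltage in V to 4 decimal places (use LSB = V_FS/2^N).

LSB = 5 V / 2^9 = 9.766 mV.
V_out = (−2.5) + 425 × 0.00976562 V = 1.65039 V.

1.6504 V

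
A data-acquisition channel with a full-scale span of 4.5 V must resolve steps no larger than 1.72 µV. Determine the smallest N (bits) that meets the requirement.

Number of steps required ≥ 4.5 V / 1.72 µV = 2616279.07.
Need 2^N ≥ 2616279.07; 2^21 = 2097152, 2^22 = 4194304.
Minimum N = 22.

22 bits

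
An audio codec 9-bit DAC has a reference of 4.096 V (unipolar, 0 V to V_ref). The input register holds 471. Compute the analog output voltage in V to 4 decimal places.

LSB = 4.096 V / 2^9 = 8.000 mV.
V_out = 0 + 471 × 0.008 V = 3.768 V.

3.7680 V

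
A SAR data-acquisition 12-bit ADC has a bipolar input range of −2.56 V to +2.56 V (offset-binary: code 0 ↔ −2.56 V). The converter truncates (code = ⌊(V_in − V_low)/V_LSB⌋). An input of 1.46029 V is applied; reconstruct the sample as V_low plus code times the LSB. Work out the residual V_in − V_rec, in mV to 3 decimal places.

LSB = 5.12/2^12 = 1.250 mV.
(1.46029 − (−2.56))/0.00125 = 3216.2320; ⌊·⌋ gives code 3216.
V_rec = (−2.56) + 3216·0.00125 = 1.46 V.
Difference: 0.00029 V → 0.290 mV.

0.290 mV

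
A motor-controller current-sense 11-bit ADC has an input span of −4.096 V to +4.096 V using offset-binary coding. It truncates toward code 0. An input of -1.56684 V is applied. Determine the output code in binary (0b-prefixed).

Full-scale span = 8.192 V; LSB = 8.192/2^11 = 4.000 mV.
Input sits at 632.290 steps above V_low.
So the output code is 632.
In binary (0b-prefixed): 0b1001111000.

code 0b1001111000 (decimal 632)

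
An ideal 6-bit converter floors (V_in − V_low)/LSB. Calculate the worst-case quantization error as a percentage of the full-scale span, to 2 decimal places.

Truncating → worst-case error = 1 LSB = V_FS/2^6, so 100/64 = 1.5625 % of full scale.

1.56 %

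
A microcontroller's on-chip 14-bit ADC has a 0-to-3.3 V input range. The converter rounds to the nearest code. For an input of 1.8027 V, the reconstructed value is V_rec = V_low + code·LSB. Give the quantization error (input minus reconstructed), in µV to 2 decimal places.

LSB = 3.3/2^14 = 201.42 µV.
Scaled input = 8950.1324 LSBs, so code = 8950.
V_rec = 0 + 8950·0.000201416 = 1.8026733 V.
Difference: 2.66602e-05 V → 26.66 µV.

26.66 µV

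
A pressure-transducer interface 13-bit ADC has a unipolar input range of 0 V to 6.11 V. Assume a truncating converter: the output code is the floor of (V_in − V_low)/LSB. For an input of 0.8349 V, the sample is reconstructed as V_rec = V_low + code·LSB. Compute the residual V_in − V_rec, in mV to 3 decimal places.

LSB = 6.11/2^13 = 0.746 mV.
(0.8349 − 0)/0.00074585 = 1119.3946; ⌊·⌋ gives code 1119.
V_rec = 0 + 1119·0.00074585 = 0.83460571 V.
Error = 0.8349 − 0.83460571 = 0.000294287 V = 0.294 mV.

0.294 mV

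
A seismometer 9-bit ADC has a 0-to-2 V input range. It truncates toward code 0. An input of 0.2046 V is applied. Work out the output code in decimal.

code 52

Full-scale span = 2 V; LSB = 2/2^9 = 3.906 mV.
(V_in − V_low)/LSB = (0.2046 − 0) / 0.00390625 = 52.378.
Floor → code 52.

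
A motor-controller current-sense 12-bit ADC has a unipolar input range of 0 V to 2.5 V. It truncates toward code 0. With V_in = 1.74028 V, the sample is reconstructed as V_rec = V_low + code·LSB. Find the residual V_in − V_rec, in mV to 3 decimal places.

0.168 mV

LSB = 2.5/2^12 = 0.610 mV.
Scaled input = 2851.2748 LSBs, so code = 2851.
V_rec = 0 + 2851·0.000610352 = 1.7401123 V.
V_in − V_rec = 0.000167695 V = 0.168 mV.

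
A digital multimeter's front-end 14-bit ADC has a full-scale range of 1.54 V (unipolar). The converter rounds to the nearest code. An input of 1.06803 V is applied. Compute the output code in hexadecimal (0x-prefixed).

Full-scale span = 1.54 V; LSB = 1.54/2^14 = 93.99 µV.
(1.06803 − 0) / 9.39941e-05 = 11362.730 LSBs.
Round → code 11363.
In hexadecimal (0x-prefixed): 0x2C63.

code 0x2C63 (decimal 11363)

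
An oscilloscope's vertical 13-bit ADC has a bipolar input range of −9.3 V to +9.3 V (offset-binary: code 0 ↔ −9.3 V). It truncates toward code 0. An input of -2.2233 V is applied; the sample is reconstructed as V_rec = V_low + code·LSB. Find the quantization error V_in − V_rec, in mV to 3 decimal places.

1.798 mV

One LSB is 18.6 V / 8192 = 2.271 mV.
Scaled input = 3116.7917 LSBs, so code = 3116.
V_rec = (−9.3) + 3116·0.00227051 = -2.2250977 V.
V_in − V_rec = 0.00179766 V = 1.798 mV.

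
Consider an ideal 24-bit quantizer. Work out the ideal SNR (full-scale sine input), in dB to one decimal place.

146.2 dB

SNR ≈ 6.02·N + 1.76 dB = 6.02·24 + 1.76 = 146.24 dB.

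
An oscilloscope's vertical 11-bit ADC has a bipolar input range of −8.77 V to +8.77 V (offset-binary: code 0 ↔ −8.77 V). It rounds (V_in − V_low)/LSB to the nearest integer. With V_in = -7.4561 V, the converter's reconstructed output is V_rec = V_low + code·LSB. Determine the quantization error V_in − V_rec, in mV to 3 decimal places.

3.539 mV

Step size: 17.54 V ÷ 2^11 = 8.564 mV.
(V_in − V_low)/LSB = (-7.4561 − (−8.77))/0.00856445 = 153.4132 → code 153 (round).
V_rec = (−8.77) + 153·0.00856445 = -7.4596387 V.
Error = -7.4561 − (−7.4596387) = 0.00353867 V = 3.539 mV.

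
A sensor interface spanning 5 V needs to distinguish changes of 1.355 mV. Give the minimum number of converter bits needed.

12 bits

Number of steps required ≥ 5 V / 1.355 mV = 3690.04.
Need 2^N ≥ 3690.04; 2^11 = 2048, 2^12 = 4096.
Minimum N = 12.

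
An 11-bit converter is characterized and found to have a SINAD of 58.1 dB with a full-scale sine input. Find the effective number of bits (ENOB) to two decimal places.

9.36 bits

ENOB = (SINAD − 1.76) / 6.02 = (58.1 − 1.76)/6.02 = 9.359.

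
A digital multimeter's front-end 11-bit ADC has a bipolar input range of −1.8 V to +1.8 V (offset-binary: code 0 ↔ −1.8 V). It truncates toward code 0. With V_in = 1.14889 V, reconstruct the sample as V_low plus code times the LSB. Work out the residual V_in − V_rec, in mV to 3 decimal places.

1.038 mV

LSB = 3.6/2^11 = 1.758 mV.
Scaled input = 1677.5908 LSBs, so code = 1677.
Reconstructed: 1.1478516 V.
V_in − V_rec = 0.00103844 V = 1.038 mV.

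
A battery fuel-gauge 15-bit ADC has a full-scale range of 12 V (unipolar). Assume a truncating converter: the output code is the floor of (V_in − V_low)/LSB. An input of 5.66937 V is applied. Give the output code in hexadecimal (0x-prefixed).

code 0x3C79 (decimal 15481)

Full-scale span = 12 V; LSB = 12/2^15 = 366.21 µV.
(V_in − V_low)/LSB = (5.66937 − 0) / 0.000366211 = 15481.160.
⌊·⌋(15481.160) = 15481.
In hexadecimal (0x-prefixed): 0x3C79.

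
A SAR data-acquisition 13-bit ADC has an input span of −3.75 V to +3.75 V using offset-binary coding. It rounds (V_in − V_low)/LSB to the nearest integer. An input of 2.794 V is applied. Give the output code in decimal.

With 8192 levels over 7.5 V, one step is 0.916 mV.
(V_in − V_low)/LSB = (2.794 − (−3.75)) / 0.000915527 = 7147.793.
Round → code 7148.

code 7148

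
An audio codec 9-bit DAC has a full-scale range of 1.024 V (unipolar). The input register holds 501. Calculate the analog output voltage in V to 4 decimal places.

LSB = 1.024 V / 2^9 = 2.000 mV.
V_out = 0 + 501 × 0.002 V = 1.002 V.

1.0020 V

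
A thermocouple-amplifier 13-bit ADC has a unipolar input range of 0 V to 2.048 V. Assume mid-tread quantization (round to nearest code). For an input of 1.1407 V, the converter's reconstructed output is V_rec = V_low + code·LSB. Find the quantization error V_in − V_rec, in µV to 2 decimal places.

One LSB is 2.048 V / 8192 = 250.00 µV.
Scaled input = 4562.8000 LSBs, so code = 4563.
Code 4563 maps back to 0 + 4563×0.00025 V = 1.14075 V.
Difference: -5e-05 V → -50.00 µV.

-50.00 µV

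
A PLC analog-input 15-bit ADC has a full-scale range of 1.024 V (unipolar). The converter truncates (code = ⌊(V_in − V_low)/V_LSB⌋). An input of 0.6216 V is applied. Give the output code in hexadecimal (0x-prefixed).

code 0x4DB3 (decimal 19891)

LSB = 1.024 V / 32768 = 31.25 µV.
Input sits at 19891.200 steps above V_low.
⌊·⌋(19891.200) = 19891.
In hexadecimal (0x-prefixed): 0x4DB3.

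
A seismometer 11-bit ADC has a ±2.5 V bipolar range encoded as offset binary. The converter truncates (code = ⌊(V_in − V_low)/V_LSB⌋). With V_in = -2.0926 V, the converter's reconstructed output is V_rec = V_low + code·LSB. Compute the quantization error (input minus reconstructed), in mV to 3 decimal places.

LSB = 5/2^11 = 2.441 mV.
(-2.0926 − (−2.5))/0.00244141 = 166.8710; ⌊·⌋ gives code 166.
Reconstructed: -2.0947266 V.
Error = -2.0926 − (−2.0947266) = 0.00212656 V = 2.127 mV.

2.127 mV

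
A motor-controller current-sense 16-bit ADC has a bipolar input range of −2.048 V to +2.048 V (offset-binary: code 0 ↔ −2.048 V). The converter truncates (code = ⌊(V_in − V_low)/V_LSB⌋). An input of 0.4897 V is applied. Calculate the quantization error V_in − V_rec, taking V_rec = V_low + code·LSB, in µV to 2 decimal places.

12.50 µV

One LSB is 4.096 V / 65536 = 62.50 µV.
Scaled input = 40603.2000 LSBs, so code = 40603.
Reconstructed: 0.4896875 V.
V_in − V_rec = 1.25e-05 V = 12.50 µV.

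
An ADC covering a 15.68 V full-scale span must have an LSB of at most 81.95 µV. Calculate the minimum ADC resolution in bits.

18 bits

Number of steps required ≥ 15.68 V / 81.95 µV = 191336.18.
Need 2^N ≥ 191336.18; 2^17 = 131072, 2^18 = 262144.
Minimum N = 18.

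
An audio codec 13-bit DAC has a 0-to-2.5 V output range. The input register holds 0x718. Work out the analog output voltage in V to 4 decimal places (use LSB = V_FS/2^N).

0.5542 V

LSB = 2.5 V / 2^13 = 305.18 µV.
Code 0x718 = 1816 decimal.
V_out = 0 + 1816 × 0.000305176 V = 0.554199 V.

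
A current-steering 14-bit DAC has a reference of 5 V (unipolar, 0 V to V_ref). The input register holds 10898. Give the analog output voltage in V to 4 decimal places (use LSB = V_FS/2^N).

3.3258 V

LSB = 5 V / 2^14 = 305.18 µV.
V_out = 0 + 10898 × 0.000305176 V = 3.32581 V.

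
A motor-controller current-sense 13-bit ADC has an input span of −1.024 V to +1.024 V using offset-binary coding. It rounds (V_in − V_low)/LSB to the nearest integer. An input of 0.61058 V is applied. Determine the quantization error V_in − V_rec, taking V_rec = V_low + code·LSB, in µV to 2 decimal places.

Step size: 2.048 V ÷ 2^13 = 250.00 µV.
Scaled input = 6538.3200 LSBs, so code = 6538.
Reconstructed: 0.6105 V.
Error = 0.61058 − 0.6105 = 8e-05 V = 80.00 µV.

80.00 µV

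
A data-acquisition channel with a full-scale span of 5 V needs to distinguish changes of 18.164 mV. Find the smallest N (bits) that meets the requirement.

9 bits

Number of steps required ≥ 5 V / 18.164 mV = 275.27.
Need 2^N ≥ 275.27; 2^8 = 256, 2^9 = 512.
Minimum N = 9.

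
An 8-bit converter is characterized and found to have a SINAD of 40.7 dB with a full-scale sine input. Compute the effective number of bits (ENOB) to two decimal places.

6.47 bits

ENOB = (SINAD − 1.76) / 6.02 = (40.7 − 1.76)/6.02 = 6.468.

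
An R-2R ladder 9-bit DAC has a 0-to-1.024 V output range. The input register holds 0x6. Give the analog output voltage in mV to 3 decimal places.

LSB = 1.024 V / 2^9 = 2.000 mV.
Code 0x6 = 6 decimal.
V_out = 0 + 6 × 0.002 V = 0.012 V.
= 12.000 mV.

12.000 mV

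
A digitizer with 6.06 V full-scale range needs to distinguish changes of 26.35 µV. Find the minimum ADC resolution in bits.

18 bits

Number of steps required ≥ 6.06 V / 26.35 µV = 229981.02.
Need 2^N ≥ 229981.02; 2^17 = 131072, 2^18 = 262144.
Minimum N = 18.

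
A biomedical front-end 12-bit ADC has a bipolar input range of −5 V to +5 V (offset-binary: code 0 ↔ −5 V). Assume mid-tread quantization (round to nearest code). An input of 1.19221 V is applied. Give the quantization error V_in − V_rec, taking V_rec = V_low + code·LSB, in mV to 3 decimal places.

0.804 mV

Step size: 10 V ÷ 2^12 = 2.441 mV.
(1.19221 − (−5))/0.00244141 = 2536.3292; round gives code 2536.
Reconstructed: 1.1914062 V.
Error = 1.19221 − 1.1914062 = 0.00080375 V = 0.804 mV.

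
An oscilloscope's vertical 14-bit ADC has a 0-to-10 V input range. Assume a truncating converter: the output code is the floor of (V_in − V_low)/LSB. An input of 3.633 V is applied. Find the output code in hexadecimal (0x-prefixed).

LSB = 10 V / 16384 = 0.610 mV.
(3.633 − 0) / 0.000610352 = 5952.307 LSBs.
Floor → code 5952.
In hexadecimal (0x-prefixed): 0x1740.

code 0x1740 (decimal 5952)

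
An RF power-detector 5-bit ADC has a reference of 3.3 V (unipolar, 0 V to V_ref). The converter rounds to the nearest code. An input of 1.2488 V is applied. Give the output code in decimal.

With 32 levels over 3.3 V, one step is 103.125 mV.
(1.2488 − 0) / 0.103125 = 12.110 LSBs.
So the output code is 12.

code 12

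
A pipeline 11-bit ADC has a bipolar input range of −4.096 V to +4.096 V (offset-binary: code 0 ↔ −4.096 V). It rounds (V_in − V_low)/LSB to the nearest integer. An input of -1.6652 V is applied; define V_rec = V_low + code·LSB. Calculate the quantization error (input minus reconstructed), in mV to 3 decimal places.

-1.200 mV

Step size: 8.192 V ÷ 2^11 = 4.000 mV.
Scaled input = 607.7000 LSBs, so code = 608.
V_rec = (−4.096) + 608·0.004 = -1.664 V.
Difference: -0.0012 V → -1.200 mV.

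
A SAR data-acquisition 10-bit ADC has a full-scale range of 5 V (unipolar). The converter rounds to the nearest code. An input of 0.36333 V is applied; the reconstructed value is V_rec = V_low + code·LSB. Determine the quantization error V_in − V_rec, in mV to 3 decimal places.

One LSB is 5 V / 1024 = 4.883 mV.
(0.36333 − 0)/0.00488281 = 74.4100; round gives code 74.
Code 74 maps back to 0 + 74×0.00488281 V = 0.36132812 V.
Difference: 0.00200188 V → 2.002 mV.

2.002 mV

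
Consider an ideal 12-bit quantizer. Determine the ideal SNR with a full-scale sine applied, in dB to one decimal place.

74.0 dB

SNR ≈ 6.02·N + 1.76 dB = 6.02·12 + 1.76 = 74.00 dB.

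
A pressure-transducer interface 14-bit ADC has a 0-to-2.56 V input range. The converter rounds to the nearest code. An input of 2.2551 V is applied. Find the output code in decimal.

code 14433

LSB = 2.56 V / 16384 = 156.25 µV.
Input sits at 14432.640 steps above V_low.
Round → code 14433.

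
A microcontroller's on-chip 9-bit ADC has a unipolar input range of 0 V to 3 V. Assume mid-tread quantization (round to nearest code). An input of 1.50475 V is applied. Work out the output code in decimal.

code 257

Full-scale span = 3 V; LSB = 3/2^9 = 5.859 mV.
Input sits at 256.811 steps above V_low.
Round → code 257.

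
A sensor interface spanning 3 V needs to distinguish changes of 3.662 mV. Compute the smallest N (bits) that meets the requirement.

Number of steps required ≥ 3 V / 3.662 mV = 819.22.
Need 2^N ≥ 819.22; 2^9 = 512, 2^10 = 1024.
Minimum N = 10.

10 bits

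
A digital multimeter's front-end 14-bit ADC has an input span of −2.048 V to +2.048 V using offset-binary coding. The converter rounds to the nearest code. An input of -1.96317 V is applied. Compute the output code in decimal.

code 339

LSB = 4.096 V / 16384 = 250.00 µV.
Input sits at 339.320 steps above V_low.
So the output code is 339.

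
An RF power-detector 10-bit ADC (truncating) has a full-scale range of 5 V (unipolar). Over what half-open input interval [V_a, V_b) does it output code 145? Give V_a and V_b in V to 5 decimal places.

LSB = 5/2^10 = 4.883 mV.
V_a = V_low + 145·LSB = 0.708008 V; V_b = V_low + 146·LSB = 0.712891 V.

[0.70801 V, 0.71289 V)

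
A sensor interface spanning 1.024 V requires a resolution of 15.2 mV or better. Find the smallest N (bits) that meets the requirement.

7 bits

Number of steps required ≥ 1.024 V / 15.2 mV = 67.37.
Need 2^N ≥ 67.37; 2^6 = 64, 2^7 = 128.
Minimum N = 7.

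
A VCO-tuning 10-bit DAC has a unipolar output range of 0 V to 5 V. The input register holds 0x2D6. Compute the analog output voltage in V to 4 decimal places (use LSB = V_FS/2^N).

3.5449 V

LSB = 5 V / 2^10 = 4.883 mV.
Code 0x2D6 = 726 decimal.
V_out = 0 + 726 × 0.00488281 V = 3.54492 V.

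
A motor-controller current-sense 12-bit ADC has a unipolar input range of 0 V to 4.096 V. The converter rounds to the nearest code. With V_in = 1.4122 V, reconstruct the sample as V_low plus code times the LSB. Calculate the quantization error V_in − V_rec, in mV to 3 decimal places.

One LSB is 4.096 V / 4096 = 1.000 mV.
(1.4122 − 0)/0.001 = 1412.2000; round gives code 1412.
Reconstructed: 1.412 V.
Difference: 0.0002 V → 0.200 mV.

0.200 mV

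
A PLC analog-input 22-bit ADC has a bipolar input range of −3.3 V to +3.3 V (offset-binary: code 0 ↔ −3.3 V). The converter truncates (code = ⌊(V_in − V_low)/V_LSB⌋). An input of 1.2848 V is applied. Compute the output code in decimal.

code 2913643

Full-scale span = 6.6 V; LSB = 6.6/2^22 = 1.57 µV.
Input sits at 2913643.179 steps above V_low.
So the output code is 2913643.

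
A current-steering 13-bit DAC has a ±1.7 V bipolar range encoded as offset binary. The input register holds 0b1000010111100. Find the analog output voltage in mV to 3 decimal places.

78.027 mV

LSB = 3.4 V / 2^13 = 415.04 µV.
Code 0b1000010111100 = 4284 decimal.
V_out = (−1.7) + 4284 × 0.000415039 V = 0.0780273 V.
= 78.027 mV.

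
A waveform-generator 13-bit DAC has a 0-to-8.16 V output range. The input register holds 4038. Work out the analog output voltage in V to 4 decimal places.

LSB = 8.16 V / 2^13 = 0.996 mV.
V_out = 0 + 4038 × 0.000996094 V = 4.02223 V.

4.0222 V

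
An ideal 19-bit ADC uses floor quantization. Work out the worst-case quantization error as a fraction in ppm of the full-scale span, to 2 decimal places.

1.91 ppm

Truncating → worst-case error = 1 LSB = V_FS/2^19, so 1e+06/524288 = 1.90735 ppm of full scale.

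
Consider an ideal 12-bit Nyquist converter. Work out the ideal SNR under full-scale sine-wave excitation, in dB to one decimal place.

SNR ≈ 6.02·N + 1.76 dB = 6.02·12 + 1.76 = 74.00 dB.

74.0 dB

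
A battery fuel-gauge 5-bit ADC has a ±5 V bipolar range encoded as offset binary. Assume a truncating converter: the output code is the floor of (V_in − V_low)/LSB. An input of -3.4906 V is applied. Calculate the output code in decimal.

code 4

Full-scale span = 10 V; LSB = 10/2^5 = 312.500 mV.
Input sits at 4.830 steps above V_low.
So the output code is 4.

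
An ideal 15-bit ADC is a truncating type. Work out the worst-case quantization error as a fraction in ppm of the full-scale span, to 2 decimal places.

30.52 ppm

Truncating → worst-case error = 1 LSB = V_FS/2^15, so 1e+06/32768 = 30.5176 ppm of full scale.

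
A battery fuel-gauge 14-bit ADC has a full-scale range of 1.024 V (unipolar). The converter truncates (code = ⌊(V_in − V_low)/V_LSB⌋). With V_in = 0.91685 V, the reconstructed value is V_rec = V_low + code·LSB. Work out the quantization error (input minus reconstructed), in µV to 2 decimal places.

37.50 µV

One LSB is 1.024 V / 16384 = 62.50 µV.
(0.91685 − 0)/6.25e-05 = 14669.6000; ⌊·⌋ gives code 14669.
Code 14669 maps back to 0 + 14669×6.25e-05 V = 0.9168125 V.
Error = 0.91685 − 0.9168125 = 3.75e-05 V = 37.50 µV.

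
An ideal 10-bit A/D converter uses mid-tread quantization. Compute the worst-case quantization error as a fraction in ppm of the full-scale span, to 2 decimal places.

Rounding → worst-case error = ½ LSB = V_FS/2^11, so 1e+06/2048 = 488.281 ppm of full scale.

488.28 ppm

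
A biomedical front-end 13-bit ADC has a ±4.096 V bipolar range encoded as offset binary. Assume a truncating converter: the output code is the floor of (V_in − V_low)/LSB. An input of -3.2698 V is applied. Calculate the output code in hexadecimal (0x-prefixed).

code 0x33A (decimal 826)

LSB = 8.192 V / 8192 = 1.000 mV.
Input sits at 826.200 steps above V_low.
So the output code is 826.
In hexadecimal (0x-prefixed): 0x33A.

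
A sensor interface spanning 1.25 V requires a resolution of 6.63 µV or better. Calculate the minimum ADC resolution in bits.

18 bits

Number of steps required ≥ 1.25 V / 6.63 µV = 188536.95.
Need 2^N ≥ 188536.95; 2^17 = 131072, 2^18 = 262144.
Minimum N = 18.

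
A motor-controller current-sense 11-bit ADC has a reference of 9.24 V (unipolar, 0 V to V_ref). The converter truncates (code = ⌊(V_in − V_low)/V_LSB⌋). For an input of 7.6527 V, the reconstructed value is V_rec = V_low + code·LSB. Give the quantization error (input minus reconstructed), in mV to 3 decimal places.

0.825 mV

One LSB is 9.24 V / 2048 = 4.512 mV.
(V_in − V_low)/LSB = (7.6527 − 0)/0.00451172 = 1696.1829 → code 1696 (floor).
Reconstructed: 7.651875 V.
Error = 7.6527 − 7.651875 = 0.000825 V = 0.825 mV.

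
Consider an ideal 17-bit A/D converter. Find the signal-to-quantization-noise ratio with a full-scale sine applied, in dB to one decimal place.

SNR ≈ 6.02·N + 1.76 dB = 6.02·17 + 1.76 = 104.10 dB.

104.1 dB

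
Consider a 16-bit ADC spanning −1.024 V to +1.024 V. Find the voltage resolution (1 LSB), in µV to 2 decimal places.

31.25 µV

Full-scale span = 2.048 V.
LSB = 2.048 / 2^16 = 2.048 / 65536 = 3.125e-05 V = 31.25 µV.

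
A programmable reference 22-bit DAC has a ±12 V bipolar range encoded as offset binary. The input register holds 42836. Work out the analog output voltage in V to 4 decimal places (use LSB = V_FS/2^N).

LSB = 24 V / 2^22 = 5.72 µV.
V_out = (−12) + 42836 × 5.72205e-06 V = -11.7549 V.

-11.7549 V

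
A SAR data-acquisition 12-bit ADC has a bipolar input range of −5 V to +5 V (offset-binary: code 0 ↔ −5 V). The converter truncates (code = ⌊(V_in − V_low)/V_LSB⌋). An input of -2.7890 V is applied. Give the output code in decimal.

Full-scale span = 10 V; LSB = 10/2^12 = 2.441 mV.
(-2.7890 − (−5)) / 0.00244141 = 905.626 LSBs.
Floor → code 905.

code 905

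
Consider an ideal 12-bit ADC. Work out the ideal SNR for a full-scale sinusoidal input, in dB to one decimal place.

SNR ≈ 6.02·N + 1.76 dB = 6.02·12 + 1.76 = 74.00 dB.

74.0 dB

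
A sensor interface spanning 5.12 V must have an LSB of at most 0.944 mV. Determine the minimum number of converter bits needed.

13 bits

Number of steps required ≥ 5.12 V / 0.944 mV = 5423.73.
Need 2^N ≥ 5423.73; 2^12 = 4096, 2^13 = 8192.
Minimum N = 13.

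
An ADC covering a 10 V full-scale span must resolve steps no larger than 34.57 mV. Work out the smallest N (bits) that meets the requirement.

Number of steps required ≥ 10 V / 34.57 mV = 289.27.
Need 2^N ≥ 289.27; 2^8 = 256, 2^9 = 512.
Minimum N = 9.

9 bits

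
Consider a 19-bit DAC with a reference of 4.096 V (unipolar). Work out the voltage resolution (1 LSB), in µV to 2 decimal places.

Full-scale span = 4.096 V.
LSB = 4.096 / 2^19 = 4.096 / 524288 = 7.8125e-06 V = 7.81 µV.

7.81 µV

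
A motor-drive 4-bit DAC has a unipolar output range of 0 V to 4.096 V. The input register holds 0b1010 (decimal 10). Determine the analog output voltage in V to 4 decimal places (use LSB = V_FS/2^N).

2.5600 V

LSB = 4.096 V / 2^4 = 256.000 mV.
Code 0b1010 = 10 decimal.
V_out = 0 + 10 × 0.256 V = 2.56 V.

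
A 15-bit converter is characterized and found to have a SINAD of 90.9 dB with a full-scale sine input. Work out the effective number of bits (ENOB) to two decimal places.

14.81 bits

ENOB = (SINAD − 1.76) / 6.02 = (90.9 − 1.76)/6.02 = 14.807.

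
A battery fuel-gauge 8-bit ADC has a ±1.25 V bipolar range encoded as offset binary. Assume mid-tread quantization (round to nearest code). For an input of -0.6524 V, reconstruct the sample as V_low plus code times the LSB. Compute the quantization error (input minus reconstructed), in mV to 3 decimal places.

LSB = 2.5/2^8 = 9.766 mV.
(-0.6524 − (−1.25))/0.00976562 = 61.1942; round gives code 61.
Reconstructed: -0.65429688 V.
V_in − V_rec = 0.00189687 V = 1.897 mV.

1.897 mV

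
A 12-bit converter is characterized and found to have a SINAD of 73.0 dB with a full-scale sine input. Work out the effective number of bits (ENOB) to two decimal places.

11.83 bits

ENOB = (SINAD − 1.76) / 6.02 = (73.0 − 1.76)/6.02 = 11.834.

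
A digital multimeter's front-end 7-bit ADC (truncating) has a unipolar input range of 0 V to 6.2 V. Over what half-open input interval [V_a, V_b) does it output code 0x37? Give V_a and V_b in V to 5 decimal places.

[2.66406 V, 2.71250 V)

LSB = 6.2/2^7 = 48.438 mV.
Code 0x37 = 55 decimal.
V_a = V_low + 55·LSB = 2.66406 V; V_b = V_low + 56·LSB = 2.7125 V.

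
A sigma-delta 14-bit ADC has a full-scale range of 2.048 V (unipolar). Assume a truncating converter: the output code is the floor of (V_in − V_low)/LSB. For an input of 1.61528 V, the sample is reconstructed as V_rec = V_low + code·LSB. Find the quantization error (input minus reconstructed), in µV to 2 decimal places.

30.00 µV

One LSB is 2.048 V / 16384 = 125.00 µV.
Scaled input = 12922.2400 LSBs, so code = 12922.
Reconstructed: 1.61525 V.
Error = 1.61528 − 1.61525 = 3e-05 V = 30.00 µV.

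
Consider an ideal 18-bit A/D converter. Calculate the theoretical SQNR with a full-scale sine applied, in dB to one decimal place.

SNR ≈ 6.02·N + 1.76 dB = 6.02·18 + 1.76 = 110.12 dB.

110.1 dB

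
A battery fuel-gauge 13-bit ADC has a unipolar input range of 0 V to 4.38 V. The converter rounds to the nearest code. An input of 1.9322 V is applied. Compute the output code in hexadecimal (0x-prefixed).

LSB = 4.38 V / 8192 = 0.535 mV.
(1.9322 − 0) / 0.000534668 = 3613.832 LSBs.
So the output code is 3614.
In hexadecimal (0x-prefixed): 0xE1E.

code 0xE1E (decimal 3614)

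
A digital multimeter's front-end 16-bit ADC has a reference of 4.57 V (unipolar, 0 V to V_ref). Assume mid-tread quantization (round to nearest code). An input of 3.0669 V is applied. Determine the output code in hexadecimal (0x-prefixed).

With 65536 levels over 4.57 V, one step is 69.73 µV.
Input sits at 43980.822 steps above V_low.
Round → code 43981.
In hexadecimal (0x-prefixed): 0xABCD.

code 0xABCD (decimal 43981)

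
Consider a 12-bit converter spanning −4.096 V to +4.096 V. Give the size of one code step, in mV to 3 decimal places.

2.000 mV

Full-scale span = 8.192 V.
LSB = 8.192 / 2^12 = 8.192 / 4096 = 0.002 V = 2.000 mV.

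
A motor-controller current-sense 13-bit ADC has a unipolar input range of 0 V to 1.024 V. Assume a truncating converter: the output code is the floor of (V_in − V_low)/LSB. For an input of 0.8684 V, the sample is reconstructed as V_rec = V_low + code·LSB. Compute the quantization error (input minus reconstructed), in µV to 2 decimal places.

LSB = 1.024/2^13 = 125.00 µV.
Scaled input = 6947.2000 LSBs, so code = 6947.
Reconstructed: 0.868375 V.
Difference: 2.5e-05 V → 25.00 µV.

25.00 µV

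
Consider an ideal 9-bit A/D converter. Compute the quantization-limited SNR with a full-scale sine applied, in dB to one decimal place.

55.9 dB

SNR ≈ 6.02·N + 1.76 dB = 6.02·9 + 1.76 = 55.94 dB.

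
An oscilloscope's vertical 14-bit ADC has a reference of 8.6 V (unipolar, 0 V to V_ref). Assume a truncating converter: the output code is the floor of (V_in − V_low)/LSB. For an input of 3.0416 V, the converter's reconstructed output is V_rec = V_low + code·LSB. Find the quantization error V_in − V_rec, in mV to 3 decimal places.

0.316 mV

One LSB is 8.6 V / 16384 = 0.525 mV.
(V_in − V_low)/LSB = (3.0416 − 0)/0.000524902 = 5794.6017 → code 5794 (floor).
Reconstructed: 3.0412842 V.
Error = 3.0416 − 3.0412842 = 0.00031582 V = 0.316 mV.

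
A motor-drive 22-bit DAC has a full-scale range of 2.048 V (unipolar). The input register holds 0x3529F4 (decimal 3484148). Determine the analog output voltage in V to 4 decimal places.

LSB = 2.048 V / 2^22 = 0.49 µV.
Code 0x3529F4 = 3484148 decimal.
V_out = 0 + 3484148 × 4.88281e-07 V = 1.70124 V.

1.7012 V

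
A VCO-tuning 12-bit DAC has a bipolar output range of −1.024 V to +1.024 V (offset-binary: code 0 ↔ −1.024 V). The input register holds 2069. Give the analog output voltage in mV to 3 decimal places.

LSB = 2.048 V / 2^12 = 0.500 mV.
V_out = (−1.024) + 2069 × 0.0005 V = 0.0105 V.
= 10.500 mV.

10.500 mV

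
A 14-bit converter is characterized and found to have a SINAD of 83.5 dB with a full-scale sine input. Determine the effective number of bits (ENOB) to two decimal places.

13.58 bits

ENOB = (SINAD − 1.76) / 6.02 = (83.5 − 1.76)/6.02 = 13.578.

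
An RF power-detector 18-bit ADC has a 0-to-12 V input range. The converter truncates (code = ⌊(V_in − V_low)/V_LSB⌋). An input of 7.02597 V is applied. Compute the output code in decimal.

code 153484

With 262144 levels over 12 V, one step is 45.78 µV.
Input sits at 153484.657 steps above V_low.
⌊·⌋(153484.657) = 153484.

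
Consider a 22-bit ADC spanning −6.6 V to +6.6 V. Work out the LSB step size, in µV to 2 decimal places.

Full-scale span = 13.2 V.
LSB = 13.2 / 2^22 = 13.2 / 4194304 = 3.14713e-06 V = 3.15 µV.

3.15 µV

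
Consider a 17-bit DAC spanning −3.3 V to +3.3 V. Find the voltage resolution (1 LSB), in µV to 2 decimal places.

Full-scale span = 6.6 V.
LSB = 6.6 / 2^17 = 6.6 / 131072 = 5.0354e-05 V = 50.35 µV.

50.35 µV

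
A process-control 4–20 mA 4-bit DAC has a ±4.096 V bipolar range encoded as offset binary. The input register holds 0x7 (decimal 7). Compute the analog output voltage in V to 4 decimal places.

-0.5120 V

LSB = 8.192 V / 2^4 = 0.5120 V.
Code 0x7 = 7 decimal.
V_out = (−4.096) + 7 × 0.512 V = -0.512 V.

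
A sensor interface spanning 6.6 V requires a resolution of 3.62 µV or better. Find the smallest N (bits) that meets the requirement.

21 bits

Number of steps required ≥ 6.6 V / 3.62 µV = 1823204.42.
Need 2^N ≥ 1823204.42; 2^20 = 1048576, 2^21 = 2097152.
Minimum N = 21.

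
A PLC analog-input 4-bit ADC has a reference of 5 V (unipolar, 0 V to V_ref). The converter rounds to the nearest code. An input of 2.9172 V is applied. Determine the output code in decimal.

Full-scale span = 5 V; LSB = 5/2^4 = 312.500 mV.
Input sits at 9.335 steps above V_low.
round(9.335) = 9.

code 9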